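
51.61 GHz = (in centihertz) 5.161e+12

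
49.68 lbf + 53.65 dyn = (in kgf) 22.53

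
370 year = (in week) 1.929e+04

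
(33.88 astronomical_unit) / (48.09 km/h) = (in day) 4.391e+06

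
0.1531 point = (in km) 5.401e-08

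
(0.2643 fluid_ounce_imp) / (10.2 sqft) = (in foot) 2.6e-05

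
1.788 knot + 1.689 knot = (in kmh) 6.439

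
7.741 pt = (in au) 1.825e-14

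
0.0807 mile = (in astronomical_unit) 8.682e-10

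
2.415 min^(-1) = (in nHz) 4.025e+07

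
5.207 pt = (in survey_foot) 0.006027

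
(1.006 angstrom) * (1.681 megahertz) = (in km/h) 0.0006088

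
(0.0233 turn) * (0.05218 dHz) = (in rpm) 0.007295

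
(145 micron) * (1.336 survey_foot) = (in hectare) 5.905e-09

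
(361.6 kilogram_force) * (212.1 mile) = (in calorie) 2.893e+08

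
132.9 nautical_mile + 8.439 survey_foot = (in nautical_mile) 132.9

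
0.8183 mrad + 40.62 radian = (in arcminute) 1.396e+05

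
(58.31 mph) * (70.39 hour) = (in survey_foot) 2.167e+07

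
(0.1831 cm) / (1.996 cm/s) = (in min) 0.001529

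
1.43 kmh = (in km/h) 1.43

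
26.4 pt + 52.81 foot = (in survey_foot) 52.84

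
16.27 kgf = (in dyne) 1.596e+07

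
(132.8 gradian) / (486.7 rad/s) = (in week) 7.087e-09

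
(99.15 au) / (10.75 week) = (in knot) 4.435e+06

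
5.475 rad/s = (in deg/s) 313.7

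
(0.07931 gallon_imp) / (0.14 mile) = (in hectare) 1.6e-10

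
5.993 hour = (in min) 359.6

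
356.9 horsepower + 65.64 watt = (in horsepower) 357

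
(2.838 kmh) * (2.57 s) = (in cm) 202.6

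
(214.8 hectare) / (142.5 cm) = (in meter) 1.507e+06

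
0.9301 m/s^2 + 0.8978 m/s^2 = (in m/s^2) 1.828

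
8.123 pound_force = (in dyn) 3.613e+06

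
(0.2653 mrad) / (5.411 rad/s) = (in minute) 8.172e-07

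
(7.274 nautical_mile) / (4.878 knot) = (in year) 0.0001702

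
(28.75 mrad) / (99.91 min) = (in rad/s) 4.796e-06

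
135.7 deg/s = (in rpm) 22.62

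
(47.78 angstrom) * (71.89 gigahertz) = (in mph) 768.4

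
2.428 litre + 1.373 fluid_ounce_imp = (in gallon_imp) 0.5427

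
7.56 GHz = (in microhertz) 7.56e+15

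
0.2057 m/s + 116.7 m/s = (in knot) 227.2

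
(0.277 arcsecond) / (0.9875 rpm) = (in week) 2.147e-11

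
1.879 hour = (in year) 0.0002145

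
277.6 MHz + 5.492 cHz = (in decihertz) 2.776e+09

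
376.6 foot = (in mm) 1.148e+05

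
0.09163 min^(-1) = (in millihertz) 1.527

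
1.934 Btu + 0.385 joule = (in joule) 2041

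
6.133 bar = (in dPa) 6.133e+06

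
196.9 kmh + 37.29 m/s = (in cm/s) 9198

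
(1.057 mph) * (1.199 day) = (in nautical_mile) 26.43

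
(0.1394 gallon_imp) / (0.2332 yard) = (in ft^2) 0.03199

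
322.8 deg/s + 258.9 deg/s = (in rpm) 96.95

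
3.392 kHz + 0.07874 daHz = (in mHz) 3.393e+06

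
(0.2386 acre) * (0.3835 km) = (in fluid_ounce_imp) 1.303e+10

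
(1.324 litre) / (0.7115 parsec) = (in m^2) 6.031e-20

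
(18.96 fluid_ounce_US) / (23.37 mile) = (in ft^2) 1.605e-07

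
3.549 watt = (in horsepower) 0.004759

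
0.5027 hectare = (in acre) 1.242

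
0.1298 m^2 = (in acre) 3.207e-05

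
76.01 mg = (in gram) 0.07601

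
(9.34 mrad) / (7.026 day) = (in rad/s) 1.539e-08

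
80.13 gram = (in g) 80.13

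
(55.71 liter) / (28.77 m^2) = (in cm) 0.1936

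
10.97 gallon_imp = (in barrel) 0.3137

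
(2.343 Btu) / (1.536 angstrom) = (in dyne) 1.609e+18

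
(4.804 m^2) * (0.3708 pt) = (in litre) 0.6284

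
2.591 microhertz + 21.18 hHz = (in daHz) 211.8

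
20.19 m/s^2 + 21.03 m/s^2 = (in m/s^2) 41.22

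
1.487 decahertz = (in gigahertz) 1.487e-08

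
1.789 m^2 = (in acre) 0.0004421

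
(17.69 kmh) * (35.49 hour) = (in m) 6.278e+05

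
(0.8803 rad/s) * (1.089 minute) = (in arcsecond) 1.186e+07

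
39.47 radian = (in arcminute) 1.357e+05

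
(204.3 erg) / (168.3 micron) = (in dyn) 1.214e+04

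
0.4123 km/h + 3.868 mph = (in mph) 4.124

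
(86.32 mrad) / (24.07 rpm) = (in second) 0.03425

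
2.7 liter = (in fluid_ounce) 91.3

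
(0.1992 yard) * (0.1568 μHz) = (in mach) 8.388e-11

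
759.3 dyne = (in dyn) 759.3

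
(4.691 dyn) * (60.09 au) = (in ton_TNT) 0.1008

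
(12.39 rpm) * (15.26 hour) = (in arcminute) 2.45e+08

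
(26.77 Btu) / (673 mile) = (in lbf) 0.005862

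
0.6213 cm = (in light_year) 6.567e-19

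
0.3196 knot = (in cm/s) 16.44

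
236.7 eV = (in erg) 3.792e-10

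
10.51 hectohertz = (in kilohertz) 1.051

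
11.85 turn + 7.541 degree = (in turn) 11.87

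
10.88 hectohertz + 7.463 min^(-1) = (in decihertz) 1.088e+04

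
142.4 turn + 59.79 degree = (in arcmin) 3.079e+06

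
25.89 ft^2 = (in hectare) 0.0002405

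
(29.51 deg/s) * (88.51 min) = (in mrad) 2.735e+06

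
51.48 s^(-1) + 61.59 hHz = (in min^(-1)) 3.726e+05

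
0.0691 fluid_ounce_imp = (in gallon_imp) 0.0004319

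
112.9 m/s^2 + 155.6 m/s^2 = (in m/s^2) 268.5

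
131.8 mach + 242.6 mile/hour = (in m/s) 4.499e+04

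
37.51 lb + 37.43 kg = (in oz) 1920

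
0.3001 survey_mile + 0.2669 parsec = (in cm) 8.236e+17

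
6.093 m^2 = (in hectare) 0.0006093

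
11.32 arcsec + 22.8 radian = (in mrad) 2.28e+04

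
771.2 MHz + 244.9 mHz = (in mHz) 7.712e+11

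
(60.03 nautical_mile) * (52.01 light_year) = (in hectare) 5.47e+18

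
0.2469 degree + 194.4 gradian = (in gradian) 194.7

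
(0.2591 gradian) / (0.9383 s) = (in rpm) 0.04142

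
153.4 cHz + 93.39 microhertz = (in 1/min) 92.05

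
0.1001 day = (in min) 144.1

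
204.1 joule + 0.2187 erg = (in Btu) 0.1934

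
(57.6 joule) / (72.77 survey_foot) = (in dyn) 2.597e+05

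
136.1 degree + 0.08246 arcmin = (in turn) 0.3781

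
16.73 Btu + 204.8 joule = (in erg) 1.786e+11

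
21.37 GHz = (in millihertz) 2.137e+13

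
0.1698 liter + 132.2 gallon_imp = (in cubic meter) 0.6012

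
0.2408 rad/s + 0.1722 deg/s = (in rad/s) 0.2438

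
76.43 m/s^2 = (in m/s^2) 76.43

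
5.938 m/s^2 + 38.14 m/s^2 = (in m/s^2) 44.08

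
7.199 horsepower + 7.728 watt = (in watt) 5376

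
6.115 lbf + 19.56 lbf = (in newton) 114.2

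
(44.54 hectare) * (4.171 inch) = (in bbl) 2.968e+05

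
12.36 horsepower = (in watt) 9217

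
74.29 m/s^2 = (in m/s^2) 74.29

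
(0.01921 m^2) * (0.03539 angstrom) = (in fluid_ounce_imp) 2.393e-09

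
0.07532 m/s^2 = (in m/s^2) 0.07532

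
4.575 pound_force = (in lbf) 4.575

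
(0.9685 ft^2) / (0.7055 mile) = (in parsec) 2.568e-21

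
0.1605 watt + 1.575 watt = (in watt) 1.736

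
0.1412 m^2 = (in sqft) 1.52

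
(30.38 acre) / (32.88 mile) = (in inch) 91.47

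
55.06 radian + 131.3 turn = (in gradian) 5.603e+04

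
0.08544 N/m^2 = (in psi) 1.239e-05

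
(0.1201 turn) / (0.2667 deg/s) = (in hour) 0.04503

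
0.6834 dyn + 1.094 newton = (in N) 1.094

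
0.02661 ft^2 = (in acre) 6.109e-07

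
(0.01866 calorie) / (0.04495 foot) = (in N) 5.698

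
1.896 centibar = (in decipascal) 1.896e+04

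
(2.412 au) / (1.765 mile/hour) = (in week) 7.561e+05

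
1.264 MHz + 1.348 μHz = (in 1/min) 7.584e+07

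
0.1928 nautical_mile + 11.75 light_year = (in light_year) 11.75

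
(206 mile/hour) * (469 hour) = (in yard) 1.7e+08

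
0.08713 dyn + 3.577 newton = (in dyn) 3.577e+05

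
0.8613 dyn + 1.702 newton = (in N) 1.702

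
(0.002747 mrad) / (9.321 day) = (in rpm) 3.257e-11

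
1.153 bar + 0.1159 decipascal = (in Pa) 1.153e+05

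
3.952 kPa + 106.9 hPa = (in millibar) 146.4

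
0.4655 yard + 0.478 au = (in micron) 7.151e+16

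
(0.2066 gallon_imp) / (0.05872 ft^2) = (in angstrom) 1.722e+09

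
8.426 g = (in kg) 0.008426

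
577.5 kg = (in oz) 2.037e+04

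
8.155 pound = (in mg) 3.699e+06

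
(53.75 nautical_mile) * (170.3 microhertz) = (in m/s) 16.95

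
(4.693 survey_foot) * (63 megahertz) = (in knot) 1.752e+08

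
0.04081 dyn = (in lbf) 9.174e-08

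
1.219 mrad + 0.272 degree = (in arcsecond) 1231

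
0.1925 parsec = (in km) 5.94e+12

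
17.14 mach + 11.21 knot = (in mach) 17.16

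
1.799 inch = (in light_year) 4.83e-18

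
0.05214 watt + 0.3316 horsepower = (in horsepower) 0.3317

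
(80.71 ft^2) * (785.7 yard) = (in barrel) 3.388e+04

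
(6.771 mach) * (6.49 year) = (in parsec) 1.529e-05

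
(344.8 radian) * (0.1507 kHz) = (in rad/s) 5.196e+04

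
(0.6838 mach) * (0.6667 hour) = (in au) 3.736e-06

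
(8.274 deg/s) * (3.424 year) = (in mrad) 1.559e+10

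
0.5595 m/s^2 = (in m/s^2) 0.5595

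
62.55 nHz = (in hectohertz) 6.255e-10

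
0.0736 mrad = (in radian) 7.36e-05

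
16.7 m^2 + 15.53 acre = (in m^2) 6.286e+04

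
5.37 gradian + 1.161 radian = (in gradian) 79.28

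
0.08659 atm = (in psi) 1.273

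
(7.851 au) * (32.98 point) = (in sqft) 1.471e+11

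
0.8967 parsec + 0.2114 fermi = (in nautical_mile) 1.494e+13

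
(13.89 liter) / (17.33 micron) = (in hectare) 0.08015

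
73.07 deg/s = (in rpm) 12.18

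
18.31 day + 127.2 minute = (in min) 2.649e+04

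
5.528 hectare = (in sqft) 5.95e+05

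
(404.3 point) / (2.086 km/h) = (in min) 0.004102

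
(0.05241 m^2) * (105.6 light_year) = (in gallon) 1.383e+19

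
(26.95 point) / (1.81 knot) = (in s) 0.01021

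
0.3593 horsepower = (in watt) 267.9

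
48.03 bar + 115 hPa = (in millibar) 4.814e+04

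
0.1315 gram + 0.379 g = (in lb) 0.001125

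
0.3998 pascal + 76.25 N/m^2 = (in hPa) 0.7665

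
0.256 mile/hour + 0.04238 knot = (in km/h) 0.4905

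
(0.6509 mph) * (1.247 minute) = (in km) 0.02177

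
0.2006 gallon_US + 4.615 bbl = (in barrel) 4.62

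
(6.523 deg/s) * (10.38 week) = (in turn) 1.138e+05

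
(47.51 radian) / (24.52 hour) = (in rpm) 0.00514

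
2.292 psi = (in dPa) 1.58e+05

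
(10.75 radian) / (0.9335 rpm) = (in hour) 0.03055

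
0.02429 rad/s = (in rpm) 0.232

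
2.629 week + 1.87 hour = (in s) 1.597e+06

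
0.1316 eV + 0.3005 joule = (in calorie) 0.07182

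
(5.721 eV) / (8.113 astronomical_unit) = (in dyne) 7.552e-26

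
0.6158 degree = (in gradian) 0.6842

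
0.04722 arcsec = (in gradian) 1.457e-05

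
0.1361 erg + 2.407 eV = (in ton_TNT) 3.253e-18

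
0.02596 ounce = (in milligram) 736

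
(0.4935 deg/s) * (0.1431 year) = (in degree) 2.227e+06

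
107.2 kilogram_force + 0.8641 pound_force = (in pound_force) 237.2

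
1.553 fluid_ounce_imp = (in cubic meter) 4.413e-05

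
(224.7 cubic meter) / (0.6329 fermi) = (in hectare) 3.55e+13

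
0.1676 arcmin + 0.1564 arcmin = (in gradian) 0.006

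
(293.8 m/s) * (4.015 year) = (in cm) 3.72e+12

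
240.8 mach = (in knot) 1.594e+05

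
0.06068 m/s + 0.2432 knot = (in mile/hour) 0.4156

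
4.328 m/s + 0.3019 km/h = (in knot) 8.576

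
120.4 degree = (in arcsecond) 4.334e+05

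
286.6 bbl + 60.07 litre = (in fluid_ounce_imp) 1.606e+06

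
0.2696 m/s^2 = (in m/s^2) 0.2696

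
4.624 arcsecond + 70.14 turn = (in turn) 70.14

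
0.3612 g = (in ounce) 0.01274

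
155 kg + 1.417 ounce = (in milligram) 1.55e+08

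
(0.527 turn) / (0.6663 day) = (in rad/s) 5.752e-05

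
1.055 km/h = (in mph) 0.6555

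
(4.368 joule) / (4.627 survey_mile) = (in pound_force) 0.0001319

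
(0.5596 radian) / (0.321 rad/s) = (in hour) 0.0004843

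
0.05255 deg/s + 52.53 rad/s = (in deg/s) 3010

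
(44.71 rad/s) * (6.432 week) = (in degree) 9.965e+09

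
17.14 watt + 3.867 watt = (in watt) 21.01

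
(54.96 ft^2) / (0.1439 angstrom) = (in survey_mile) 2.205e+08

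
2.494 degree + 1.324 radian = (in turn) 0.2176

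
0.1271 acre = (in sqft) 5536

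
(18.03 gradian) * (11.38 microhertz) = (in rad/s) 3.223e-06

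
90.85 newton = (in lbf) 20.42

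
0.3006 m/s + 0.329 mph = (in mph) 1.001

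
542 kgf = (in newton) 5315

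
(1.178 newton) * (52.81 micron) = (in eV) 3.883e+14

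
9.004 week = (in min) 9.076e+04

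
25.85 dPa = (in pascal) 2.585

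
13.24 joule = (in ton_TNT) 3.164e-09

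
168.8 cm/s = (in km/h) 6.077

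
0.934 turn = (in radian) 5.868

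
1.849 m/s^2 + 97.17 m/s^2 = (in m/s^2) 99.02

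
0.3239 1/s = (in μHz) 3.239e+05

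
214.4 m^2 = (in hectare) 0.02144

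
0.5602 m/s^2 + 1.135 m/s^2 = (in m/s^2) 1.695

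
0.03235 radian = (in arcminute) 111.2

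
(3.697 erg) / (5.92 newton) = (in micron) 0.06245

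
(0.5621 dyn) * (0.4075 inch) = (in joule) 5.818e-08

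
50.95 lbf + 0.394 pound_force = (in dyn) 2.284e+07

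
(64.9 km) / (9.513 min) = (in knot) 221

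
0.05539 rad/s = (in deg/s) 3.174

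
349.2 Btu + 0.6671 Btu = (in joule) 3.691e+05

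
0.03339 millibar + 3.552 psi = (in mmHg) 183.7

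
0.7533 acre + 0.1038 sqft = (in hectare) 0.3049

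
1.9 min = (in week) 0.0001885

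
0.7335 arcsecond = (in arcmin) 0.01223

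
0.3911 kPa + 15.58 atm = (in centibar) 1579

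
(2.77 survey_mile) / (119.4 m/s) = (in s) 37.34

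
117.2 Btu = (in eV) 7.718e+23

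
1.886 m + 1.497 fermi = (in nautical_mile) 0.001018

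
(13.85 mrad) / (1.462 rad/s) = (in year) 3.004e-10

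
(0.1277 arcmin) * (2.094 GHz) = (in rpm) 7.428e+05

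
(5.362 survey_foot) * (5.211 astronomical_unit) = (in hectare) 1.274e+08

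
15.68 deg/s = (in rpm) 2.613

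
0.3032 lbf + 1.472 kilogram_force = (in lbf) 3.548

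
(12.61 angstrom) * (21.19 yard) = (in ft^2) 2.63e-07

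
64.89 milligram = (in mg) 64.89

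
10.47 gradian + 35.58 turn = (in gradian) 1.424e+04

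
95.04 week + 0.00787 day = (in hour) 1.597e+04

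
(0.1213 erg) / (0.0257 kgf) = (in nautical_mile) 2.599e-11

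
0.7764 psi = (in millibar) 53.53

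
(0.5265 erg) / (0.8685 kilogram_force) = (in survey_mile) 3.841e-12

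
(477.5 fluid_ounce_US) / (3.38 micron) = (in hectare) 0.4178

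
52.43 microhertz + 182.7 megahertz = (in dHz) 1.827e+09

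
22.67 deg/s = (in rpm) 3.778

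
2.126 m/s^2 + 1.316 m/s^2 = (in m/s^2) 3.442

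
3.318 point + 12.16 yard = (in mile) 0.00691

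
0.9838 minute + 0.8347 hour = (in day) 0.03546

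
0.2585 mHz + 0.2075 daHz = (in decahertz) 0.2075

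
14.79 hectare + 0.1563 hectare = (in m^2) 1.495e+05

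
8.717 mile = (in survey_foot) 4.603e+04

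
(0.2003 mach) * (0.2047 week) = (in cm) 8.444e+08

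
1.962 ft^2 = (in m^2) 0.1823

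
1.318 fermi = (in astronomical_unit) 8.81e-27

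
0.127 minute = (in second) 7.62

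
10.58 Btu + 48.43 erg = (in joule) 1.116e+04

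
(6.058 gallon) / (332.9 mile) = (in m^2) 4.28e-08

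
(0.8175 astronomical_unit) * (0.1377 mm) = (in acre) 4161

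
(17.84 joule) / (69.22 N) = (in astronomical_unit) 1.723e-12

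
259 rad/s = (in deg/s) 1.484e+04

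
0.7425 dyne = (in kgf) 7.571e-07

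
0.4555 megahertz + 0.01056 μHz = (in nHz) 4.555e+14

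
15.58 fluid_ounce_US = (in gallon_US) 0.1217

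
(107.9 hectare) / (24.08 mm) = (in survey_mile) 2.784e+04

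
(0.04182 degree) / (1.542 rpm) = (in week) 7.474e-09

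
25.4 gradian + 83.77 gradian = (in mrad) 1715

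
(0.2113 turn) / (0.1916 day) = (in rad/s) 8.02e-05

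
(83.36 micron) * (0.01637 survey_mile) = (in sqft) 0.02364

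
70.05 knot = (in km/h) 129.7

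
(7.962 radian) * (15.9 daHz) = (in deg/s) 7.253e+04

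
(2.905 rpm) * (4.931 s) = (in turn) 0.2387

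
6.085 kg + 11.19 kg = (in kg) 17.27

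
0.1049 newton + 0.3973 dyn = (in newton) 0.1049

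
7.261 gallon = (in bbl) 0.1729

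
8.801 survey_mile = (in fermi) 1.416e+19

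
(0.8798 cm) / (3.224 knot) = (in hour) 1.473e-06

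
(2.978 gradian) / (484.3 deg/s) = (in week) 9.15e-09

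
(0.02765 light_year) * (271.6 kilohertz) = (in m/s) 7.105e+19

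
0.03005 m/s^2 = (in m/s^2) 0.03005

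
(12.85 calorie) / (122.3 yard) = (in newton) 0.4808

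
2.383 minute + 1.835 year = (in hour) 1.607e+04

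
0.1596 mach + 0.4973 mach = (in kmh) 805.2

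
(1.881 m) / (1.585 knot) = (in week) 3.814e-06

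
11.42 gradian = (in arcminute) 616.7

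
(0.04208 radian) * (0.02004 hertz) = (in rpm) 0.008053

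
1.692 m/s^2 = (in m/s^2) 1.692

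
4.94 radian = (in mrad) 4940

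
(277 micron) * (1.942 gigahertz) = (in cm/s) 5.379e+07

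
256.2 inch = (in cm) 650.7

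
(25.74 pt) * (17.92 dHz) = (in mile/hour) 0.0364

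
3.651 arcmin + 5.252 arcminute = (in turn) 0.0004122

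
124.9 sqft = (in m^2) 11.6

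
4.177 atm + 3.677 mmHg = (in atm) 4.182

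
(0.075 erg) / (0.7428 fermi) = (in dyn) 1.01e+12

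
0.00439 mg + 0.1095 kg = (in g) 109.5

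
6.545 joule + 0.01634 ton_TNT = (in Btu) 6.48e+04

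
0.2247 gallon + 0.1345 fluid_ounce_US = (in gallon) 0.2258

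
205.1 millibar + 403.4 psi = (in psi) 406.4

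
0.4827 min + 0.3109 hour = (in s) 1148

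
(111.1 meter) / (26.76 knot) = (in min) 0.1345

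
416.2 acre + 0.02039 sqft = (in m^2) 1.684e+06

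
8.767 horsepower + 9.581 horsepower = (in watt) 1.368e+04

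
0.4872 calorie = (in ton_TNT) 4.872e-10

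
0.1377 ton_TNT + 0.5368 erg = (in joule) 5.761e+08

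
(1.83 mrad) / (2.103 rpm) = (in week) 1.374e-08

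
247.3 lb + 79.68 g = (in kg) 112.3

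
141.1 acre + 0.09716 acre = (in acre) 141.2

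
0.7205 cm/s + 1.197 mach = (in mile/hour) 911.7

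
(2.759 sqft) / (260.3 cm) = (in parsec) 3.191e-18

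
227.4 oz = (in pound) 14.21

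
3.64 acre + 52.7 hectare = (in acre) 133.9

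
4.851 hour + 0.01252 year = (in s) 4.123e+05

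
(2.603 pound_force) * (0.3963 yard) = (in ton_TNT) 1.003e-09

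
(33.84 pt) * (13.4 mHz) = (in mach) 4.698e-07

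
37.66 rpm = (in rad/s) 3.944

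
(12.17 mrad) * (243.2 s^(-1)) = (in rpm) 28.26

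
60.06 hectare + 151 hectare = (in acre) 521.5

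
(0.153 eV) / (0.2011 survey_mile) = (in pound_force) 1.703e-23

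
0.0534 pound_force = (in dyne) 2.375e+04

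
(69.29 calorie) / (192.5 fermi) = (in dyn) 1.506e+20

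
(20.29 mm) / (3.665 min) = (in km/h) 0.0003322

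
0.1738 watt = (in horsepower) 0.0002331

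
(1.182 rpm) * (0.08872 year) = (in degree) 1.984e+07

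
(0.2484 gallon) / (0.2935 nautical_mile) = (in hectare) 1.73e-10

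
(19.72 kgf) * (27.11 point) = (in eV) 1.154e+19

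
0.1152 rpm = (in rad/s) 0.01206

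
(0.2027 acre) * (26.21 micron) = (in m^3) 0.0215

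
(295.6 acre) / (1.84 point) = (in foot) 6.046e+09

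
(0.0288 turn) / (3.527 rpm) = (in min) 0.008166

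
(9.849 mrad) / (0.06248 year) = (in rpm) 4.773e-08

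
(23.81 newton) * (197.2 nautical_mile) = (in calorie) 2.078e+06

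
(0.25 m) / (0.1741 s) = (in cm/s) 143.6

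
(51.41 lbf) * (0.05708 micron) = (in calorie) 3.12e-06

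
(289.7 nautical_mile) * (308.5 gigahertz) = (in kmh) 5.959e+17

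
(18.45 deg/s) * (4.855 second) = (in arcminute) 5374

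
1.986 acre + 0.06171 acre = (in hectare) 0.8287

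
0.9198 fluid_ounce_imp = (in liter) 0.02613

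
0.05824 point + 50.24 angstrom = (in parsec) 6.66e-22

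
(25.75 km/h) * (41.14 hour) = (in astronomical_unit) 7.081e-06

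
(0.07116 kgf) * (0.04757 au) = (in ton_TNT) 1.187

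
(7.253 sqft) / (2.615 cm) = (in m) 25.77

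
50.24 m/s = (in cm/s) 5024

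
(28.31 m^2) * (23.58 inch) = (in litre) 1.696e+04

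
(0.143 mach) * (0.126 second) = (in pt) 1.739e+04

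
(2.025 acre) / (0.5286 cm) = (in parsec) 5.024e-11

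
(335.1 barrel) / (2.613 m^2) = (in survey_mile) 0.01267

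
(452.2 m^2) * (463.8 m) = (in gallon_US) 5.54e+07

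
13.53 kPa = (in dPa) 1.353e+05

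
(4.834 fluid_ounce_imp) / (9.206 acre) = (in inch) 1.451e-07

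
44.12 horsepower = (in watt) 3.29e+04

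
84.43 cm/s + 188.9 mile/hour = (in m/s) 85.29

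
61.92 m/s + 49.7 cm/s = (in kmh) 224.7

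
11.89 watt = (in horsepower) 0.01594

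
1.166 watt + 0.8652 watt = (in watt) 2.031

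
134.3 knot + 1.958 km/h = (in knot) 135.4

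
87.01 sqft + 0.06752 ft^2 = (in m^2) 8.09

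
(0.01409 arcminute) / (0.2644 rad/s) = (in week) 2.563e-11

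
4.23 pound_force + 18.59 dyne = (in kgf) 1.919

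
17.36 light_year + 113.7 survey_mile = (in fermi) 1.642e+32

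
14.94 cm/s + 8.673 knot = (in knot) 8.963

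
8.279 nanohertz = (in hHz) 8.279e-11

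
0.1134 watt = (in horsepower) 0.0001521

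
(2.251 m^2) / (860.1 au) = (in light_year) 1.849e-30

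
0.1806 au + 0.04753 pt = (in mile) 1.679e+07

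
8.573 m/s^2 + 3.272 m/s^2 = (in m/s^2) 11.85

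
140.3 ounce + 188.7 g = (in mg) 4.166e+06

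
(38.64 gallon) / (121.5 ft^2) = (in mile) 8.052e-06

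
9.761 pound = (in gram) 4428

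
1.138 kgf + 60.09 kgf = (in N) 600.4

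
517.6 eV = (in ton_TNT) 1.982e-26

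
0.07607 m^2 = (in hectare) 7.607e-06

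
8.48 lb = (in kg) 3.846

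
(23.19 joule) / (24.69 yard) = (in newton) 1.027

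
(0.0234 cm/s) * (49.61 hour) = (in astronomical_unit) 2.794e-10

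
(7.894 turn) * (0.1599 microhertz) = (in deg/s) 0.0004544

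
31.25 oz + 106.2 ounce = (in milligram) 3.897e+06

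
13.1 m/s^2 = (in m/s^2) 13.1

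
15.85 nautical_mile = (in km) 29.35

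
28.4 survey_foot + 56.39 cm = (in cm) 922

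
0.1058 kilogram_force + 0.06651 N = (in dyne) 1.104e+05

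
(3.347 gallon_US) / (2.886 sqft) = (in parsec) 1.531e-18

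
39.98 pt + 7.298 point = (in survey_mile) 1.036e-05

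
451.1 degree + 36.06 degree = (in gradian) 541.3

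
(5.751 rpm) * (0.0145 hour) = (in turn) 5.003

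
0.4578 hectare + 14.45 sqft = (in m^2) 4579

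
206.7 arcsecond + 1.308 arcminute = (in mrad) 1.383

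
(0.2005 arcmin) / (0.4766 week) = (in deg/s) 1.159e-08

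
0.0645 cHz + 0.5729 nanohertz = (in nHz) 6.45e+05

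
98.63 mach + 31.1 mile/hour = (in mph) 7.516e+04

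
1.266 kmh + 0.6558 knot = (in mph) 1.541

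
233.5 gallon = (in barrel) 5.56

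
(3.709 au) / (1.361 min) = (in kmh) 2.446e+10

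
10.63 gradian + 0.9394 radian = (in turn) 0.1761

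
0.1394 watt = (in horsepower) 0.0001869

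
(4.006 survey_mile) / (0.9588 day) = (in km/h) 0.2802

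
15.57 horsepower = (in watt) 1.161e+04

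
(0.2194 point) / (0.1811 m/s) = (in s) 0.0004274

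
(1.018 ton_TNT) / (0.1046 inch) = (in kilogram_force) 1.635e+11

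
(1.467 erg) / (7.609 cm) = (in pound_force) 4.334e-07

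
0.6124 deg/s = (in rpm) 0.1021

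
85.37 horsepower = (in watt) 6.366e+04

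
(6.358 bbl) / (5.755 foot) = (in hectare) 5.763e-05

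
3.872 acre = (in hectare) 1.567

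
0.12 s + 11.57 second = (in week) 1.933e-05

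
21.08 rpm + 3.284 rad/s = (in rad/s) 5.491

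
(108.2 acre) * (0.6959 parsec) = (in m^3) 9.402e+21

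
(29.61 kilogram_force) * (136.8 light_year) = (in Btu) 3.562e+17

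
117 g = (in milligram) 1.17e+05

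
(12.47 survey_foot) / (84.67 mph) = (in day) 1.162e-06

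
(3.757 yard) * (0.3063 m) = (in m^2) 1.052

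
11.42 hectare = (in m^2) 1.142e+05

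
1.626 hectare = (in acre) 4.018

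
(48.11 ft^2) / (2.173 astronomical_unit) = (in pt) 3.897e-08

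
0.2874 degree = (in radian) 0.005016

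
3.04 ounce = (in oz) 3.04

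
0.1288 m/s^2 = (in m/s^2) 0.1288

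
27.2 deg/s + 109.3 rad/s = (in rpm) 1048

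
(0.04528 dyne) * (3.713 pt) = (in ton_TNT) 1.418e-19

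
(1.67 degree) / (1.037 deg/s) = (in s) 1.61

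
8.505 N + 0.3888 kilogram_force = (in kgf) 1.256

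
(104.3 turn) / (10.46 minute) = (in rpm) 9.971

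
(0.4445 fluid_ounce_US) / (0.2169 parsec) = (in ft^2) 2.114e-20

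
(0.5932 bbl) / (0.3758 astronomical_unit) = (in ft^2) 1.806e-11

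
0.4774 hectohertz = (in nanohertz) 4.774e+10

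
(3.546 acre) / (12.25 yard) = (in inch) 5.044e+04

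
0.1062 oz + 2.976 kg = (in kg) 2.979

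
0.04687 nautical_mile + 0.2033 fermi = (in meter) 86.8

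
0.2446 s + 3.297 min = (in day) 0.002292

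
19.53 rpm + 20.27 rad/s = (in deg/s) 1279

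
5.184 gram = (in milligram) 5184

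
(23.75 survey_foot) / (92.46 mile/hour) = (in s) 0.1751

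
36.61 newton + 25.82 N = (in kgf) 6.366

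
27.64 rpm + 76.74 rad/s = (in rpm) 760.5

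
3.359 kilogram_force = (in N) 32.94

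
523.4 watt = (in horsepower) 0.7019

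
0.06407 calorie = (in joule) 0.2681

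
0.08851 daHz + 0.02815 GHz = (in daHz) 2.815e+06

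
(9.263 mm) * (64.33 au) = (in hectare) 8.914e+06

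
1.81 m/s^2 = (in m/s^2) 1.81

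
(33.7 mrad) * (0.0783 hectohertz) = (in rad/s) 0.2639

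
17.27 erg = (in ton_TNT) 4.128e-16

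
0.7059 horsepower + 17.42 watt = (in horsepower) 0.7293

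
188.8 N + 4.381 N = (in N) 193.2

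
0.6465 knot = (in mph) 0.744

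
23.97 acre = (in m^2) 9.7e+04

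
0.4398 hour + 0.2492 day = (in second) 2.311e+04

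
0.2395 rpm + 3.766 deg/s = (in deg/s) 5.203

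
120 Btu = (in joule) 1.266e+05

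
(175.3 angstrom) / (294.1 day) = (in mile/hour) 1.543e-15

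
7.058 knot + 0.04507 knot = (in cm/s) 365.4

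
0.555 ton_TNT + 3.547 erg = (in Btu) 2.201e+06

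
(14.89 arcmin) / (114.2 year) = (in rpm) 1.148e-11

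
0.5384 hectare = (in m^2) 5384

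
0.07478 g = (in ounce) 0.002638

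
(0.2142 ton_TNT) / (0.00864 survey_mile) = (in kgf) 6.572e+06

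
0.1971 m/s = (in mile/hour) 0.4409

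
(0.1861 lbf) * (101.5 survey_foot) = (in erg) 2.561e+08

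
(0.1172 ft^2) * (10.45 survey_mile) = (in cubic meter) 183.1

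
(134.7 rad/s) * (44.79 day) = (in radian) 5.213e+08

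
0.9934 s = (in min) 0.01656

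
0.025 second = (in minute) 0.0004167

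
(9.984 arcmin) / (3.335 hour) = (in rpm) 2.31e-06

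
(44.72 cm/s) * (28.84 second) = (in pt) 3.656e+04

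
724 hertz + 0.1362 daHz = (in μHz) 7.254e+08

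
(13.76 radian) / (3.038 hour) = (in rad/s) 0.001258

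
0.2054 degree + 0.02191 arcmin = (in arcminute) 12.35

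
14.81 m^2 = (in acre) 0.00366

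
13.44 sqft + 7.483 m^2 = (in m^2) 8.732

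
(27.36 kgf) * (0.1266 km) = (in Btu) 32.2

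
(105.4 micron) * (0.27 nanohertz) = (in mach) 8.358e-17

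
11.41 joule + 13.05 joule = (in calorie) 5.846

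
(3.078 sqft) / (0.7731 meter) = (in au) 2.473e-12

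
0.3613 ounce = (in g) 10.24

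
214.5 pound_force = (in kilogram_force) 97.3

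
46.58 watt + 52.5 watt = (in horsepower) 0.1329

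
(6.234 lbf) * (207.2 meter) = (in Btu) 5.446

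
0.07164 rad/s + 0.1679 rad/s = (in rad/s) 0.2395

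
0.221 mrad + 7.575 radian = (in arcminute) 2.604e+04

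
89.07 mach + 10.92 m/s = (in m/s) 3.034e+04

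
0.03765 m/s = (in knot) 0.07319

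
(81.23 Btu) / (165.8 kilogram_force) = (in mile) 0.03275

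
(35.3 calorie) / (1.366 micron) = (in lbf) 2.431e+07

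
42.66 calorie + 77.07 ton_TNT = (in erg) 3.225e+18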